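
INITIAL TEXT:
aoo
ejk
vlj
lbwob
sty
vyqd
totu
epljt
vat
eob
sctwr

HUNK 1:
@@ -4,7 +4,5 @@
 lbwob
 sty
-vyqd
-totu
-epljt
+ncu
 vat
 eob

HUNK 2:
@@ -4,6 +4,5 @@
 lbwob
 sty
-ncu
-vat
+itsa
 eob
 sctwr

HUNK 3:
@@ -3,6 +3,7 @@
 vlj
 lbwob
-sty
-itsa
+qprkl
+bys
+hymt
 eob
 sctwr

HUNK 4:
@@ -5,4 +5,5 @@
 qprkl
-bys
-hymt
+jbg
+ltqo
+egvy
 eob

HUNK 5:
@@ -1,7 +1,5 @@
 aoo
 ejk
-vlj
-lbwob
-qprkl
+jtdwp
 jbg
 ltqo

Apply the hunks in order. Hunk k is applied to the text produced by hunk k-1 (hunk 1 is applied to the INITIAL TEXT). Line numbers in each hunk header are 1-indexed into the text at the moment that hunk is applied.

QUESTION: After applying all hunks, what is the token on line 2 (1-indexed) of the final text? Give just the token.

Answer: ejk

Derivation:
Hunk 1: at line 4 remove [vyqd,totu,epljt] add [ncu] -> 9 lines: aoo ejk vlj lbwob sty ncu vat eob sctwr
Hunk 2: at line 4 remove [ncu,vat] add [itsa] -> 8 lines: aoo ejk vlj lbwob sty itsa eob sctwr
Hunk 3: at line 3 remove [sty,itsa] add [qprkl,bys,hymt] -> 9 lines: aoo ejk vlj lbwob qprkl bys hymt eob sctwr
Hunk 4: at line 5 remove [bys,hymt] add [jbg,ltqo,egvy] -> 10 lines: aoo ejk vlj lbwob qprkl jbg ltqo egvy eob sctwr
Hunk 5: at line 1 remove [vlj,lbwob,qprkl] add [jtdwp] -> 8 lines: aoo ejk jtdwp jbg ltqo egvy eob sctwr
Final line 2: ejk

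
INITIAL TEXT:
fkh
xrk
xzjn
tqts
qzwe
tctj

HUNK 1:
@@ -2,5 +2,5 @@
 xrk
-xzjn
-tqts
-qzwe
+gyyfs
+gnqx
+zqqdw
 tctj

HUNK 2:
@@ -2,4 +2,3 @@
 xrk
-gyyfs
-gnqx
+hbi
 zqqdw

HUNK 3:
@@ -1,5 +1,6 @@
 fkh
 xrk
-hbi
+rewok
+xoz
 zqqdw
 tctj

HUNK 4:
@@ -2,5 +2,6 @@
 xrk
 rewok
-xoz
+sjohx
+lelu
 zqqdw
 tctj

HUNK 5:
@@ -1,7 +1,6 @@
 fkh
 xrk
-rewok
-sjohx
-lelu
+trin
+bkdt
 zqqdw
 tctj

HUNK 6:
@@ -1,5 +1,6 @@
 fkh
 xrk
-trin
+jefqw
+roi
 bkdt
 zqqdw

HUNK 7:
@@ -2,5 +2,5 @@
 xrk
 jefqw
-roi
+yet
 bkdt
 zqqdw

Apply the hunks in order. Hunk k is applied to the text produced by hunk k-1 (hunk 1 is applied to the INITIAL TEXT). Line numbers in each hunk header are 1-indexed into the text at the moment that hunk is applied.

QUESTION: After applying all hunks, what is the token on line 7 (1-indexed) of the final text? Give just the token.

Hunk 1: at line 2 remove [xzjn,tqts,qzwe] add [gyyfs,gnqx,zqqdw] -> 6 lines: fkh xrk gyyfs gnqx zqqdw tctj
Hunk 2: at line 2 remove [gyyfs,gnqx] add [hbi] -> 5 lines: fkh xrk hbi zqqdw tctj
Hunk 3: at line 1 remove [hbi] add [rewok,xoz] -> 6 lines: fkh xrk rewok xoz zqqdw tctj
Hunk 4: at line 2 remove [xoz] add [sjohx,lelu] -> 7 lines: fkh xrk rewok sjohx lelu zqqdw tctj
Hunk 5: at line 1 remove [rewok,sjohx,lelu] add [trin,bkdt] -> 6 lines: fkh xrk trin bkdt zqqdw tctj
Hunk 6: at line 1 remove [trin] add [jefqw,roi] -> 7 lines: fkh xrk jefqw roi bkdt zqqdw tctj
Hunk 7: at line 2 remove [roi] add [yet] -> 7 lines: fkh xrk jefqw yet bkdt zqqdw tctj
Final line 7: tctj

Answer: tctj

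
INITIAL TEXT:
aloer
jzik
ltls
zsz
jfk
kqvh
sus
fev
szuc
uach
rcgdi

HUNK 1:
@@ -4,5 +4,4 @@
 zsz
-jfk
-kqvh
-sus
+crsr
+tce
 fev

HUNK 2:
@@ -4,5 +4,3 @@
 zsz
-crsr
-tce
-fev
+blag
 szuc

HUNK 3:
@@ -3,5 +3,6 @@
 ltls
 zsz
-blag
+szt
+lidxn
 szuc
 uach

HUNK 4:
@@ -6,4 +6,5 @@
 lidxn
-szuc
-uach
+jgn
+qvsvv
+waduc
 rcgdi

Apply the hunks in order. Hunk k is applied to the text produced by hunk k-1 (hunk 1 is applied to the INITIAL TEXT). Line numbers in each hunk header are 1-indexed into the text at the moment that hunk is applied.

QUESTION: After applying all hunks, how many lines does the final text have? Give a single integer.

Answer: 10

Derivation:
Hunk 1: at line 4 remove [jfk,kqvh,sus] add [crsr,tce] -> 10 lines: aloer jzik ltls zsz crsr tce fev szuc uach rcgdi
Hunk 2: at line 4 remove [crsr,tce,fev] add [blag] -> 8 lines: aloer jzik ltls zsz blag szuc uach rcgdi
Hunk 3: at line 3 remove [blag] add [szt,lidxn] -> 9 lines: aloer jzik ltls zsz szt lidxn szuc uach rcgdi
Hunk 4: at line 6 remove [szuc,uach] add [jgn,qvsvv,waduc] -> 10 lines: aloer jzik ltls zsz szt lidxn jgn qvsvv waduc rcgdi
Final line count: 10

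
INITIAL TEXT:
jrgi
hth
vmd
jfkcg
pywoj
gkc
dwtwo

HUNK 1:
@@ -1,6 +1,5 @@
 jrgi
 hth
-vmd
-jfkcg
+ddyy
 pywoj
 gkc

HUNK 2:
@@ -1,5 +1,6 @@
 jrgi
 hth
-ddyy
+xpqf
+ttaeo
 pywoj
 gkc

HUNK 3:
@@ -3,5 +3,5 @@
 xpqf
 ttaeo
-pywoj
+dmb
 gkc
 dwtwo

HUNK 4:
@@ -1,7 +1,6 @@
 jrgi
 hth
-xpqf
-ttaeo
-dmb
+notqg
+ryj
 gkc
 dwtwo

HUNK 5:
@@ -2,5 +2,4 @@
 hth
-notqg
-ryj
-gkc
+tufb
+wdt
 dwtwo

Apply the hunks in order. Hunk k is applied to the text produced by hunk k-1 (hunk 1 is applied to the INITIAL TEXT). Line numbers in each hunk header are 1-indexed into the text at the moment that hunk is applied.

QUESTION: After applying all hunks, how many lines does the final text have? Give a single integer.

Answer: 5

Derivation:
Hunk 1: at line 1 remove [vmd,jfkcg] add [ddyy] -> 6 lines: jrgi hth ddyy pywoj gkc dwtwo
Hunk 2: at line 1 remove [ddyy] add [xpqf,ttaeo] -> 7 lines: jrgi hth xpqf ttaeo pywoj gkc dwtwo
Hunk 3: at line 3 remove [pywoj] add [dmb] -> 7 lines: jrgi hth xpqf ttaeo dmb gkc dwtwo
Hunk 4: at line 1 remove [xpqf,ttaeo,dmb] add [notqg,ryj] -> 6 lines: jrgi hth notqg ryj gkc dwtwo
Hunk 5: at line 2 remove [notqg,ryj,gkc] add [tufb,wdt] -> 5 lines: jrgi hth tufb wdt dwtwo
Final line count: 5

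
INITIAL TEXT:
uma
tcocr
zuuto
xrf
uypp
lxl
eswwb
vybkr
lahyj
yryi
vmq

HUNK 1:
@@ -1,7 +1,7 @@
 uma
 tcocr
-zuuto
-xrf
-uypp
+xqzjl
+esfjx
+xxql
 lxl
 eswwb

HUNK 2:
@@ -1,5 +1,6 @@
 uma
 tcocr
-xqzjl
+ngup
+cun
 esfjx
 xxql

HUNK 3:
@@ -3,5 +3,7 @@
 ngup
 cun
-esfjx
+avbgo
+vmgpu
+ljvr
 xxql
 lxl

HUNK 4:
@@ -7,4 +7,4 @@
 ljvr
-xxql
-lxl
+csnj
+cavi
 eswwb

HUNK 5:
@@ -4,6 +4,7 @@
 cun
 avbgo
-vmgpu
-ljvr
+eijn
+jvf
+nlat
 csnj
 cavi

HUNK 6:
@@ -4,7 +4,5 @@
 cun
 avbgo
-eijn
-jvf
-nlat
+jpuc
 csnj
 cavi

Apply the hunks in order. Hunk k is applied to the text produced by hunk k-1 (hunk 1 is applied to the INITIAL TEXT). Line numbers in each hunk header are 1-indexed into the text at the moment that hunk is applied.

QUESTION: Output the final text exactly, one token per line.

Hunk 1: at line 1 remove [zuuto,xrf,uypp] add [xqzjl,esfjx,xxql] -> 11 lines: uma tcocr xqzjl esfjx xxql lxl eswwb vybkr lahyj yryi vmq
Hunk 2: at line 1 remove [xqzjl] add [ngup,cun] -> 12 lines: uma tcocr ngup cun esfjx xxql lxl eswwb vybkr lahyj yryi vmq
Hunk 3: at line 3 remove [esfjx] add [avbgo,vmgpu,ljvr] -> 14 lines: uma tcocr ngup cun avbgo vmgpu ljvr xxql lxl eswwb vybkr lahyj yryi vmq
Hunk 4: at line 7 remove [xxql,lxl] add [csnj,cavi] -> 14 lines: uma tcocr ngup cun avbgo vmgpu ljvr csnj cavi eswwb vybkr lahyj yryi vmq
Hunk 5: at line 4 remove [vmgpu,ljvr] add [eijn,jvf,nlat] -> 15 lines: uma tcocr ngup cun avbgo eijn jvf nlat csnj cavi eswwb vybkr lahyj yryi vmq
Hunk 6: at line 4 remove [eijn,jvf,nlat] add [jpuc] -> 13 lines: uma tcocr ngup cun avbgo jpuc csnj cavi eswwb vybkr lahyj yryi vmq

Answer: uma
tcocr
ngup
cun
avbgo
jpuc
csnj
cavi
eswwb
vybkr
lahyj
yryi
vmq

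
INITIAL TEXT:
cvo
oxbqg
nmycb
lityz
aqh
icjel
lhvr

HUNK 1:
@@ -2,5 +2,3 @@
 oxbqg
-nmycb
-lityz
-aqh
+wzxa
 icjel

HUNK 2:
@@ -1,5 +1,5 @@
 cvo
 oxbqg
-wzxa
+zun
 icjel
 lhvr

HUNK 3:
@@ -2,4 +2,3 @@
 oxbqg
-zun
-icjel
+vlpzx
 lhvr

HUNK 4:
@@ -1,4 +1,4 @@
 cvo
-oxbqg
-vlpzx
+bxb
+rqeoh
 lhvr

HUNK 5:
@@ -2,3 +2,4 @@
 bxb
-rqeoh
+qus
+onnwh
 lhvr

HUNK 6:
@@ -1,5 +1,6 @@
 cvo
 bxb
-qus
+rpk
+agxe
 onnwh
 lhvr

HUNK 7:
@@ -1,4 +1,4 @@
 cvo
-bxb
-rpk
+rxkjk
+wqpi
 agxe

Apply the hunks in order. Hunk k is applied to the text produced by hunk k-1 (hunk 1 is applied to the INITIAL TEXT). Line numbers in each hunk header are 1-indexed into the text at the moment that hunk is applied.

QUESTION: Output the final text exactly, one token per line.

Hunk 1: at line 2 remove [nmycb,lityz,aqh] add [wzxa] -> 5 lines: cvo oxbqg wzxa icjel lhvr
Hunk 2: at line 1 remove [wzxa] add [zun] -> 5 lines: cvo oxbqg zun icjel lhvr
Hunk 3: at line 2 remove [zun,icjel] add [vlpzx] -> 4 lines: cvo oxbqg vlpzx lhvr
Hunk 4: at line 1 remove [oxbqg,vlpzx] add [bxb,rqeoh] -> 4 lines: cvo bxb rqeoh lhvr
Hunk 5: at line 2 remove [rqeoh] add [qus,onnwh] -> 5 lines: cvo bxb qus onnwh lhvr
Hunk 6: at line 1 remove [qus] add [rpk,agxe] -> 6 lines: cvo bxb rpk agxe onnwh lhvr
Hunk 7: at line 1 remove [bxb,rpk] add [rxkjk,wqpi] -> 6 lines: cvo rxkjk wqpi agxe onnwh lhvr

Answer: cvo
rxkjk
wqpi
agxe
onnwh
lhvr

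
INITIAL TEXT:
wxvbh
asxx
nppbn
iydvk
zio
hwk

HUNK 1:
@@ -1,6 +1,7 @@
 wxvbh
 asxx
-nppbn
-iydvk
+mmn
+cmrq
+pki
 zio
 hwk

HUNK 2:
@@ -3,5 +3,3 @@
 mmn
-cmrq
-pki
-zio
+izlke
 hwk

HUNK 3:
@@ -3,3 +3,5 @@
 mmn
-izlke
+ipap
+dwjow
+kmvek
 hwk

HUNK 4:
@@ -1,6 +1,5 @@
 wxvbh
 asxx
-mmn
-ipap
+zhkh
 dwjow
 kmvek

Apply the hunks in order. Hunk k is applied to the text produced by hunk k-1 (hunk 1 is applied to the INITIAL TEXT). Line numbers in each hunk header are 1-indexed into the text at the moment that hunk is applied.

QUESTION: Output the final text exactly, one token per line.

Answer: wxvbh
asxx
zhkh
dwjow
kmvek
hwk

Derivation:
Hunk 1: at line 1 remove [nppbn,iydvk] add [mmn,cmrq,pki] -> 7 lines: wxvbh asxx mmn cmrq pki zio hwk
Hunk 2: at line 3 remove [cmrq,pki,zio] add [izlke] -> 5 lines: wxvbh asxx mmn izlke hwk
Hunk 3: at line 3 remove [izlke] add [ipap,dwjow,kmvek] -> 7 lines: wxvbh asxx mmn ipap dwjow kmvek hwk
Hunk 4: at line 1 remove [mmn,ipap] add [zhkh] -> 6 lines: wxvbh asxx zhkh dwjow kmvek hwk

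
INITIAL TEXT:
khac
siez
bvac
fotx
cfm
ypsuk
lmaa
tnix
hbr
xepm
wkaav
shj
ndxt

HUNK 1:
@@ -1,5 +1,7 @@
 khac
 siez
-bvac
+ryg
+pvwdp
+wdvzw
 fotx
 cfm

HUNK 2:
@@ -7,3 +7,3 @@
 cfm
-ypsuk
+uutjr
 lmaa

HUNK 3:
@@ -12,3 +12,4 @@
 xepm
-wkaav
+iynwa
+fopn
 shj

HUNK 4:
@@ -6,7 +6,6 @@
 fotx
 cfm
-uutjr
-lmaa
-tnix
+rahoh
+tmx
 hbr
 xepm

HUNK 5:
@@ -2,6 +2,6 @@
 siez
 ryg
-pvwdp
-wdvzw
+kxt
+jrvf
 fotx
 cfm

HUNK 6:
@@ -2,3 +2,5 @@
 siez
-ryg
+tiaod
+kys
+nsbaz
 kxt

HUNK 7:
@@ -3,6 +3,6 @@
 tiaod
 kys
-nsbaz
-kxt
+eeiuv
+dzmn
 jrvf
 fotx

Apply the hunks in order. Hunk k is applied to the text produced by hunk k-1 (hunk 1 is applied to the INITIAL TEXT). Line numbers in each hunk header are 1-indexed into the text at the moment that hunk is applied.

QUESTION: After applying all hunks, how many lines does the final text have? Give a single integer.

Hunk 1: at line 1 remove [bvac] add [ryg,pvwdp,wdvzw] -> 15 lines: khac siez ryg pvwdp wdvzw fotx cfm ypsuk lmaa tnix hbr xepm wkaav shj ndxt
Hunk 2: at line 7 remove [ypsuk] add [uutjr] -> 15 lines: khac siez ryg pvwdp wdvzw fotx cfm uutjr lmaa tnix hbr xepm wkaav shj ndxt
Hunk 3: at line 12 remove [wkaav] add [iynwa,fopn] -> 16 lines: khac siez ryg pvwdp wdvzw fotx cfm uutjr lmaa tnix hbr xepm iynwa fopn shj ndxt
Hunk 4: at line 6 remove [uutjr,lmaa,tnix] add [rahoh,tmx] -> 15 lines: khac siez ryg pvwdp wdvzw fotx cfm rahoh tmx hbr xepm iynwa fopn shj ndxt
Hunk 5: at line 2 remove [pvwdp,wdvzw] add [kxt,jrvf] -> 15 lines: khac siez ryg kxt jrvf fotx cfm rahoh tmx hbr xepm iynwa fopn shj ndxt
Hunk 6: at line 2 remove [ryg] add [tiaod,kys,nsbaz] -> 17 lines: khac siez tiaod kys nsbaz kxt jrvf fotx cfm rahoh tmx hbr xepm iynwa fopn shj ndxt
Hunk 7: at line 3 remove [nsbaz,kxt] add [eeiuv,dzmn] -> 17 lines: khac siez tiaod kys eeiuv dzmn jrvf fotx cfm rahoh tmx hbr xepm iynwa fopn shj ndxt
Final line count: 17

Answer: 17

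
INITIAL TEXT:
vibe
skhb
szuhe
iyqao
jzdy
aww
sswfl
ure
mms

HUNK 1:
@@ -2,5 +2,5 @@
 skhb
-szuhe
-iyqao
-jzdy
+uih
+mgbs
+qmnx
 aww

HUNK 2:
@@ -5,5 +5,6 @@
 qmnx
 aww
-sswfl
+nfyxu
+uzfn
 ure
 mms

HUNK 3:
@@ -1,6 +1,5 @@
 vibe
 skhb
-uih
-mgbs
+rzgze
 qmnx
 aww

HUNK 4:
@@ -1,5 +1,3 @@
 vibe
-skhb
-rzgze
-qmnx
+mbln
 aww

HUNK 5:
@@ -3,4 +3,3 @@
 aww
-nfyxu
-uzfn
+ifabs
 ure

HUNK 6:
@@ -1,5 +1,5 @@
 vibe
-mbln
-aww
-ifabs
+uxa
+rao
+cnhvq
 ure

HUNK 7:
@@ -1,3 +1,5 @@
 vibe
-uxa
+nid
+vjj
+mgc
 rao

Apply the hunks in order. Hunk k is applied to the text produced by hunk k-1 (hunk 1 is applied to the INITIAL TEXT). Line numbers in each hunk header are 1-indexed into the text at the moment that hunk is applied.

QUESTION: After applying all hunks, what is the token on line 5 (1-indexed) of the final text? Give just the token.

Hunk 1: at line 2 remove [szuhe,iyqao,jzdy] add [uih,mgbs,qmnx] -> 9 lines: vibe skhb uih mgbs qmnx aww sswfl ure mms
Hunk 2: at line 5 remove [sswfl] add [nfyxu,uzfn] -> 10 lines: vibe skhb uih mgbs qmnx aww nfyxu uzfn ure mms
Hunk 3: at line 1 remove [uih,mgbs] add [rzgze] -> 9 lines: vibe skhb rzgze qmnx aww nfyxu uzfn ure mms
Hunk 4: at line 1 remove [skhb,rzgze,qmnx] add [mbln] -> 7 lines: vibe mbln aww nfyxu uzfn ure mms
Hunk 5: at line 3 remove [nfyxu,uzfn] add [ifabs] -> 6 lines: vibe mbln aww ifabs ure mms
Hunk 6: at line 1 remove [mbln,aww,ifabs] add [uxa,rao,cnhvq] -> 6 lines: vibe uxa rao cnhvq ure mms
Hunk 7: at line 1 remove [uxa] add [nid,vjj,mgc] -> 8 lines: vibe nid vjj mgc rao cnhvq ure mms
Final line 5: rao

Answer: rao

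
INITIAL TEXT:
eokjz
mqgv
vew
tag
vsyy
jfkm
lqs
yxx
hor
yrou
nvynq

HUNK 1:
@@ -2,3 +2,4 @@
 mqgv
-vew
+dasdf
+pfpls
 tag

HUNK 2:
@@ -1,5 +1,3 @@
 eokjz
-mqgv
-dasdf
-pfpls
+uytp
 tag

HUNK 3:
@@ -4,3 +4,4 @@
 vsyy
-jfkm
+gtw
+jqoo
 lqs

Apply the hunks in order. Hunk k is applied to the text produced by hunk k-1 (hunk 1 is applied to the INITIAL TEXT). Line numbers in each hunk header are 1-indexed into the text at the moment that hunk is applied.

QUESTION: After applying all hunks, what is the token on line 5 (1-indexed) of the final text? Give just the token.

Answer: gtw

Derivation:
Hunk 1: at line 2 remove [vew] add [dasdf,pfpls] -> 12 lines: eokjz mqgv dasdf pfpls tag vsyy jfkm lqs yxx hor yrou nvynq
Hunk 2: at line 1 remove [mqgv,dasdf,pfpls] add [uytp] -> 10 lines: eokjz uytp tag vsyy jfkm lqs yxx hor yrou nvynq
Hunk 3: at line 4 remove [jfkm] add [gtw,jqoo] -> 11 lines: eokjz uytp tag vsyy gtw jqoo lqs yxx hor yrou nvynq
Final line 5: gtw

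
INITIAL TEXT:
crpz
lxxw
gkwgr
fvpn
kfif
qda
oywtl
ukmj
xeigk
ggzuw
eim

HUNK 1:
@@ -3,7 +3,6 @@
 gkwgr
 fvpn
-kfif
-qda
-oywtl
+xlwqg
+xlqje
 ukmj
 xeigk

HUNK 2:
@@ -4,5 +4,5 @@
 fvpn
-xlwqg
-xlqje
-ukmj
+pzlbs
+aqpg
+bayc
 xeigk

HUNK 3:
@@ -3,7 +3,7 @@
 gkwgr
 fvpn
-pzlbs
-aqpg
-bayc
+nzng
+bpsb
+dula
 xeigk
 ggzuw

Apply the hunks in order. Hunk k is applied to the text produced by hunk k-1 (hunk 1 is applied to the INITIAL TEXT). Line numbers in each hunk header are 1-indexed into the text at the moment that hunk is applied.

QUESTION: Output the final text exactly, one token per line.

Hunk 1: at line 3 remove [kfif,qda,oywtl] add [xlwqg,xlqje] -> 10 lines: crpz lxxw gkwgr fvpn xlwqg xlqje ukmj xeigk ggzuw eim
Hunk 2: at line 4 remove [xlwqg,xlqje,ukmj] add [pzlbs,aqpg,bayc] -> 10 lines: crpz lxxw gkwgr fvpn pzlbs aqpg bayc xeigk ggzuw eim
Hunk 3: at line 3 remove [pzlbs,aqpg,bayc] add [nzng,bpsb,dula] -> 10 lines: crpz lxxw gkwgr fvpn nzng bpsb dula xeigk ggzuw eim

Answer: crpz
lxxw
gkwgr
fvpn
nzng
bpsb
dula
xeigk
ggzuw
eim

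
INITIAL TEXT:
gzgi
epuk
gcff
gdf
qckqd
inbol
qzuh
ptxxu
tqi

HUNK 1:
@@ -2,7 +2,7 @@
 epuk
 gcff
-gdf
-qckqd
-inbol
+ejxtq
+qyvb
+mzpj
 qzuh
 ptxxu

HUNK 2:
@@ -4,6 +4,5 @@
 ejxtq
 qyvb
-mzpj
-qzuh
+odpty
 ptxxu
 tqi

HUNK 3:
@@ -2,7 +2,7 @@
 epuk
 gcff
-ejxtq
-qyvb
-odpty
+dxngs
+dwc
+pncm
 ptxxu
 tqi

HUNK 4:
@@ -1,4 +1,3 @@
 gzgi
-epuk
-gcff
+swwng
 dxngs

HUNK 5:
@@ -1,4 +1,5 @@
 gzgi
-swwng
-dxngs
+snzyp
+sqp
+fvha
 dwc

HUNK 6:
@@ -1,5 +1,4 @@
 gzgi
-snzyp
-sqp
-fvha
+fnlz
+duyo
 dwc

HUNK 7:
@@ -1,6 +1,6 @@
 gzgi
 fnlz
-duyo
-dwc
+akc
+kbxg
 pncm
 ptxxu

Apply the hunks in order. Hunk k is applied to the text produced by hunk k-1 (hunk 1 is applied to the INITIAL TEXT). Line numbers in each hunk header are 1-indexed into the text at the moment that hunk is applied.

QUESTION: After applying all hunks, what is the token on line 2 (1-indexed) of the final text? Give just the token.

Answer: fnlz

Derivation:
Hunk 1: at line 2 remove [gdf,qckqd,inbol] add [ejxtq,qyvb,mzpj] -> 9 lines: gzgi epuk gcff ejxtq qyvb mzpj qzuh ptxxu tqi
Hunk 2: at line 4 remove [mzpj,qzuh] add [odpty] -> 8 lines: gzgi epuk gcff ejxtq qyvb odpty ptxxu tqi
Hunk 3: at line 2 remove [ejxtq,qyvb,odpty] add [dxngs,dwc,pncm] -> 8 lines: gzgi epuk gcff dxngs dwc pncm ptxxu tqi
Hunk 4: at line 1 remove [epuk,gcff] add [swwng] -> 7 lines: gzgi swwng dxngs dwc pncm ptxxu tqi
Hunk 5: at line 1 remove [swwng,dxngs] add [snzyp,sqp,fvha] -> 8 lines: gzgi snzyp sqp fvha dwc pncm ptxxu tqi
Hunk 6: at line 1 remove [snzyp,sqp,fvha] add [fnlz,duyo] -> 7 lines: gzgi fnlz duyo dwc pncm ptxxu tqi
Hunk 7: at line 1 remove [duyo,dwc] add [akc,kbxg] -> 7 lines: gzgi fnlz akc kbxg pncm ptxxu tqi
Final line 2: fnlz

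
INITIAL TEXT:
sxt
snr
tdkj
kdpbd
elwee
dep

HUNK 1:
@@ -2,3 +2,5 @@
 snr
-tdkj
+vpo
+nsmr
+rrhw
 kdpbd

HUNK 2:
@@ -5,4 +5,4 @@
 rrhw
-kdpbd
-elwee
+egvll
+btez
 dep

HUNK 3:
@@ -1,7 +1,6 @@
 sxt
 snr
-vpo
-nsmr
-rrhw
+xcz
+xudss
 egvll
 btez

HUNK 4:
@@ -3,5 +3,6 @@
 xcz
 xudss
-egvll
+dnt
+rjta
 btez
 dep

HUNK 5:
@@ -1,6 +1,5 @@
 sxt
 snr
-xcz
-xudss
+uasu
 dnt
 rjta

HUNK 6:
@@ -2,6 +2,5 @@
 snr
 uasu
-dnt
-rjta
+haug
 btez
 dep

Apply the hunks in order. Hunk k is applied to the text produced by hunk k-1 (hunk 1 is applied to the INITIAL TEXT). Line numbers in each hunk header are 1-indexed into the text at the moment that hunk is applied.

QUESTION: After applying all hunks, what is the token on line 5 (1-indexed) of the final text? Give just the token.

Hunk 1: at line 2 remove [tdkj] add [vpo,nsmr,rrhw] -> 8 lines: sxt snr vpo nsmr rrhw kdpbd elwee dep
Hunk 2: at line 5 remove [kdpbd,elwee] add [egvll,btez] -> 8 lines: sxt snr vpo nsmr rrhw egvll btez dep
Hunk 3: at line 1 remove [vpo,nsmr,rrhw] add [xcz,xudss] -> 7 lines: sxt snr xcz xudss egvll btez dep
Hunk 4: at line 3 remove [egvll] add [dnt,rjta] -> 8 lines: sxt snr xcz xudss dnt rjta btez dep
Hunk 5: at line 1 remove [xcz,xudss] add [uasu] -> 7 lines: sxt snr uasu dnt rjta btez dep
Hunk 6: at line 2 remove [dnt,rjta] add [haug] -> 6 lines: sxt snr uasu haug btez dep
Final line 5: btez

Answer: btez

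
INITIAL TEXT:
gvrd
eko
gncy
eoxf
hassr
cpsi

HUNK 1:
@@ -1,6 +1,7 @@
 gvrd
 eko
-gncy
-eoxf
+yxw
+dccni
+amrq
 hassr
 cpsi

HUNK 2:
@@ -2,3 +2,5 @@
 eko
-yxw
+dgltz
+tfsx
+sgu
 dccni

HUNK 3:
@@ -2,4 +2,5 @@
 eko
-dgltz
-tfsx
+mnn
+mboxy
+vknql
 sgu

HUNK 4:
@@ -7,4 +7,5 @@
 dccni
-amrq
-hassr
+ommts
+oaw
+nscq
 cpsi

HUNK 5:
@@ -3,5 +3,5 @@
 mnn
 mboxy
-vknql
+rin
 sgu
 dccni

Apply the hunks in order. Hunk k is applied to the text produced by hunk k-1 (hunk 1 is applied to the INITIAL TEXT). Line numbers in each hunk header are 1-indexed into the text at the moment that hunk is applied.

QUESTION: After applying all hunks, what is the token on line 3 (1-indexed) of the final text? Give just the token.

Hunk 1: at line 1 remove [gncy,eoxf] add [yxw,dccni,amrq] -> 7 lines: gvrd eko yxw dccni amrq hassr cpsi
Hunk 2: at line 2 remove [yxw] add [dgltz,tfsx,sgu] -> 9 lines: gvrd eko dgltz tfsx sgu dccni amrq hassr cpsi
Hunk 3: at line 2 remove [dgltz,tfsx] add [mnn,mboxy,vknql] -> 10 lines: gvrd eko mnn mboxy vknql sgu dccni amrq hassr cpsi
Hunk 4: at line 7 remove [amrq,hassr] add [ommts,oaw,nscq] -> 11 lines: gvrd eko mnn mboxy vknql sgu dccni ommts oaw nscq cpsi
Hunk 5: at line 3 remove [vknql] add [rin] -> 11 lines: gvrd eko mnn mboxy rin sgu dccni ommts oaw nscq cpsi
Final line 3: mnn

Answer: mnn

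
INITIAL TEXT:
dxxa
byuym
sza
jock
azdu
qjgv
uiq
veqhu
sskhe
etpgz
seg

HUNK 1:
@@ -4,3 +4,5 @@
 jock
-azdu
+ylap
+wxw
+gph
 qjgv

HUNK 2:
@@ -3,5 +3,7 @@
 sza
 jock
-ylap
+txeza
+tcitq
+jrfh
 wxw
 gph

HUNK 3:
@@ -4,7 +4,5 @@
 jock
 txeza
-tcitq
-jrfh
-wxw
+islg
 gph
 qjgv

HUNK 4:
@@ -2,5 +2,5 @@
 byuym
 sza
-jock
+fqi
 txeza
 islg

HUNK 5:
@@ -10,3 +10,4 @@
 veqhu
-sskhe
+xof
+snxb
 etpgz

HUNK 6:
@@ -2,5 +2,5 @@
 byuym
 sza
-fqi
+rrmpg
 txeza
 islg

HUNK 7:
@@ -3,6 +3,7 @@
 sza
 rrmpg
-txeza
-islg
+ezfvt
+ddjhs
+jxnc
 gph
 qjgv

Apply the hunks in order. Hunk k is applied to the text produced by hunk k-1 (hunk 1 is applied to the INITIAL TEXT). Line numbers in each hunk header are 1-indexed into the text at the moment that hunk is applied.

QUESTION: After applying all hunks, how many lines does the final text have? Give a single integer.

Answer: 15

Derivation:
Hunk 1: at line 4 remove [azdu] add [ylap,wxw,gph] -> 13 lines: dxxa byuym sza jock ylap wxw gph qjgv uiq veqhu sskhe etpgz seg
Hunk 2: at line 3 remove [ylap] add [txeza,tcitq,jrfh] -> 15 lines: dxxa byuym sza jock txeza tcitq jrfh wxw gph qjgv uiq veqhu sskhe etpgz seg
Hunk 3: at line 4 remove [tcitq,jrfh,wxw] add [islg] -> 13 lines: dxxa byuym sza jock txeza islg gph qjgv uiq veqhu sskhe etpgz seg
Hunk 4: at line 2 remove [jock] add [fqi] -> 13 lines: dxxa byuym sza fqi txeza islg gph qjgv uiq veqhu sskhe etpgz seg
Hunk 5: at line 10 remove [sskhe] add [xof,snxb] -> 14 lines: dxxa byuym sza fqi txeza islg gph qjgv uiq veqhu xof snxb etpgz seg
Hunk 6: at line 2 remove [fqi] add [rrmpg] -> 14 lines: dxxa byuym sza rrmpg txeza islg gph qjgv uiq veqhu xof snxb etpgz seg
Hunk 7: at line 3 remove [txeza,islg] add [ezfvt,ddjhs,jxnc] -> 15 lines: dxxa byuym sza rrmpg ezfvt ddjhs jxnc gph qjgv uiq veqhu xof snxb etpgz seg
Final line count: 15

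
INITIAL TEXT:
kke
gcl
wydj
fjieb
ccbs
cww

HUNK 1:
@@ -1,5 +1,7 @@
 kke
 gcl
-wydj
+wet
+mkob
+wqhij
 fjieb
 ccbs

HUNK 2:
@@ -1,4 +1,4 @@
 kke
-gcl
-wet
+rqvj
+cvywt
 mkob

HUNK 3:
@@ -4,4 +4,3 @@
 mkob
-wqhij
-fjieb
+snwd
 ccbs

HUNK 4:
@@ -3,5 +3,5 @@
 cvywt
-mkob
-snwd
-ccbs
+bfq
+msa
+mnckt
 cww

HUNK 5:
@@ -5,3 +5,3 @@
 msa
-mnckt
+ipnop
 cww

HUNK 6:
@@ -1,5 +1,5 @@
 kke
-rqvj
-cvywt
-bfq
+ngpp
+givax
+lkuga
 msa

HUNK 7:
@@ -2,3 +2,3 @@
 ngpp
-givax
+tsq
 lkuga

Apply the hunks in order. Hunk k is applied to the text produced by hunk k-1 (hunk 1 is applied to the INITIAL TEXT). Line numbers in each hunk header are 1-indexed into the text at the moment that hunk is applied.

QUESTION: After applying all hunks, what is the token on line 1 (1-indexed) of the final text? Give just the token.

Answer: kke

Derivation:
Hunk 1: at line 1 remove [wydj] add [wet,mkob,wqhij] -> 8 lines: kke gcl wet mkob wqhij fjieb ccbs cww
Hunk 2: at line 1 remove [gcl,wet] add [rqvj,cvywt] -> 8 lines: kke rqvj cvywt mkob wqhij fjieb ccbs cww
Hunk 3: at line 4 remove [wqhij,fjieb] add [snwd] -> 7 lines: kke rqvj cvywt mkob snwd ccbs cww
Hunk 4: at line 3 remove [mkob,snwd,ccbs] add [bfq,msa,mnckt] -> 7 lines: kke rqvj cvywt bfq msa mnckt cww
Hunk 5: at line 5 remove [mnckt] add [ipnop] -> 7 lines: kke rqvj cvywt bfq msa ipnop cww
Hunk 6: at line 1 remove [rqvj,cvywt,bfq] add [ngpp,givax,lkuga] -> 7 lines: kke ngpp givax lkuga msa ipnop cww
Hunk 7: at line 2 remove [givax] add [tsq] -> 7 lines: kke ngpp tsq lkuga msa ipnop cww
Final line 1: kke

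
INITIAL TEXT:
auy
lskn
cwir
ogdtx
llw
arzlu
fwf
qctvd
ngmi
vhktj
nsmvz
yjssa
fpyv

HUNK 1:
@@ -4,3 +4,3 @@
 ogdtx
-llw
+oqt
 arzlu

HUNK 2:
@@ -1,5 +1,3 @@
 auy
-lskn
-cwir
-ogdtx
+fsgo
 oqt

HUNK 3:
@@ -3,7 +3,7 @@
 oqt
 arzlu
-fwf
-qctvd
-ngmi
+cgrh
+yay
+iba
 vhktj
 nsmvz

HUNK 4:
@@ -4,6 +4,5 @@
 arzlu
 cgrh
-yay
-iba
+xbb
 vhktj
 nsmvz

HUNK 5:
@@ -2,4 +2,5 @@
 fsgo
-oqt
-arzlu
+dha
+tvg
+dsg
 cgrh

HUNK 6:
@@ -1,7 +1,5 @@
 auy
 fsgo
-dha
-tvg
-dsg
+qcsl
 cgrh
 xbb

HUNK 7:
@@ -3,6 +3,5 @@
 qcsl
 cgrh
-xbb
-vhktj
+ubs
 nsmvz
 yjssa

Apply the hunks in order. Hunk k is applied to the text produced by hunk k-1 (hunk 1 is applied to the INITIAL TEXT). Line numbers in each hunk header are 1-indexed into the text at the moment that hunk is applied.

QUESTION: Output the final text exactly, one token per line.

Answer: auy
fsgo
qcsl
cgrh
ubs
nsmvz
yjssa
fpyv

Derivation:
Hunk 1: at line 4 remove [llw] add [oqt] -> 13 lines: auy lskn cwir ogdtx oqt arzlu fwf qctvd ngmi vhktj nsmvz yjssa fpyv
Hunk 2: at line 1 remove [lskn,cwir,ogdtx] add [fsgo] -> 11 lines: auy fsgo oqt arzlu fwf qctvd ngmi vhktj nsmvz yjssa fpyv
Hunk 3: at line 3 remove [fwf,qctvd,ngmi] add [cgrh,yay,iba] -> 11 lines: auy fsgo oqt arzlu cgrh yay iba vhktj nsmvz yjssa fpyv
Hunk 4: at line 4 remove [yay,iba] add [xbb] -> 10 lines: auy fsgo oqt arzlu cgrh xbb vhktj nsmvz yjssa fpyv
Hunk 5: at line 2 remove [oqt,arzlu] add [dha,tvg,dsg] -> 11 lines: auy fsgo dha tvg dsg cgrh xbb vhktj nsmvz yjssa fpyv
Hunk 6: at line 1 remove [dha,tvg,dsg] add [qcsl] -> 9 lines: auy fsgo qcsl cgrh xbb vhktj nsmvz yjssa fpyv
Hunk 7: at line 3 remove [xbb,vhktj] add [ubs] -> 8 lines: auy fsgo qcsl cgrh ubs nsmvz yjssa fpyv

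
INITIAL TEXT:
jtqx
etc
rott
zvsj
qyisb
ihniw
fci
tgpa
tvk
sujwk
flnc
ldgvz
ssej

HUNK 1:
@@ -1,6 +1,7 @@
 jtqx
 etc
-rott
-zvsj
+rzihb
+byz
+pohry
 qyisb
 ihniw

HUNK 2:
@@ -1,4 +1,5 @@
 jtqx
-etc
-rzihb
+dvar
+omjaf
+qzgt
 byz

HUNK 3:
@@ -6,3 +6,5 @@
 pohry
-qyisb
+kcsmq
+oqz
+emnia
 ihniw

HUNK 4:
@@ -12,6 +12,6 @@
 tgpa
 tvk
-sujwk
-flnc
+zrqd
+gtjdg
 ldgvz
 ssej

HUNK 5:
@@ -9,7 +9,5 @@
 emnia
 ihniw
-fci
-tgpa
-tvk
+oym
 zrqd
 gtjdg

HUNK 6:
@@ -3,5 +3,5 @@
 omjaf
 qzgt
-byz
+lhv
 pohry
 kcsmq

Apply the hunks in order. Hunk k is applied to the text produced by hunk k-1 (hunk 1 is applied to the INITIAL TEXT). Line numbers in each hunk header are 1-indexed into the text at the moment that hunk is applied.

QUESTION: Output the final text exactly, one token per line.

Hunk 1: at line 1 remove [rott,zvsj] add [rzihb,byz,pohry] -> 14 lines: jtqx etc rzihb byz pohry qyisb ihniw fci tgpa tvk sujwk flnc ldgvz ssej
Hunk 2: at line 1 remove [etc,rzihb] add [dvar,omjaf,qzgt] -> 15 lines: jtqx dvar omjaf qzgt byz pohry qyisb ihniw fci tgpa tvk sujwk flnc ldgvz ssej
Hunk 3: at line 6 remove [qyisb] add [kcsmq,oqz,emnia] -> 17 lines: jtqx dvar omjaf qzgt byz pohry kcsmq oqz emnia ihniw fci tgpa tvk sujwk flnc ldgvz ssej
Hunk 4: at line 12 remove [sujwk,flnc] add [zrqd,gtjdg] -> 17 lines: jtqx dvar omjaf qzgt byz pohry kcsmq oqz emnia ihniw fci tgpa tvk zrqd gtjdg ldgvz ssej
Hunk 5: at line 9 remove [fci,tgpa,tvk] add [oym] -> 15 lines: jtqx dvar omjaf qzgt byz pohry kcsmq oqz emnia ihniw oym zrqd gtjdg ldgvz ssej
Hunk 6: at line 3 remove [byz] add [lhv] -> 15 lines: jtqx dvar omjaf qzgt lhv pohry kcsmq oqz emnia ihniw oym zrqd gtjdg ldgvz ssej

Answer: jtqx
dvar
omjaf
qzgt
lhv
pohry
kcsmq
oqz
emnia
ihniw
oym
zrqd
gtjdg
ldgvz
ssej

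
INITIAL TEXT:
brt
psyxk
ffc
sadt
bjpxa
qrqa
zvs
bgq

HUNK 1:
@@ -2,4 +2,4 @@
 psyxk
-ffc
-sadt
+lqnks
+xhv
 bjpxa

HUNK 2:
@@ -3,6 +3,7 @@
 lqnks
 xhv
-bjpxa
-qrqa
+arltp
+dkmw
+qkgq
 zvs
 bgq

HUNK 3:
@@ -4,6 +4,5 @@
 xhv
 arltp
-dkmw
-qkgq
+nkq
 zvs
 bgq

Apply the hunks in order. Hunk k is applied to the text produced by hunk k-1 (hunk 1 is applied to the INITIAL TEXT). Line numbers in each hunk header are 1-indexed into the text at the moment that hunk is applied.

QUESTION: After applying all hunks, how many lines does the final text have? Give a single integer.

Answer: 8

Derivation:
Hunk 1: at line 2 remove [ffc,sadt] add [lqnks,xhv] -> 8 lines: brt psyxk lqnks xhv bjpxa qrqa zvs bgq
Hunk 2: at line 3 remove [bjpxa,qrqa] add [arltp,dkmw,qkgq] -> 9 lines: brt psyxk lqnks xhv arltp dkmw qkgq zvs bgq
Hunk 3: at line 4 remove [dkmw,qkgq] add [nkq] -> 8 lines: brt psyxk lqnks xhv arltp nkq zvs bgq
Final line count: 8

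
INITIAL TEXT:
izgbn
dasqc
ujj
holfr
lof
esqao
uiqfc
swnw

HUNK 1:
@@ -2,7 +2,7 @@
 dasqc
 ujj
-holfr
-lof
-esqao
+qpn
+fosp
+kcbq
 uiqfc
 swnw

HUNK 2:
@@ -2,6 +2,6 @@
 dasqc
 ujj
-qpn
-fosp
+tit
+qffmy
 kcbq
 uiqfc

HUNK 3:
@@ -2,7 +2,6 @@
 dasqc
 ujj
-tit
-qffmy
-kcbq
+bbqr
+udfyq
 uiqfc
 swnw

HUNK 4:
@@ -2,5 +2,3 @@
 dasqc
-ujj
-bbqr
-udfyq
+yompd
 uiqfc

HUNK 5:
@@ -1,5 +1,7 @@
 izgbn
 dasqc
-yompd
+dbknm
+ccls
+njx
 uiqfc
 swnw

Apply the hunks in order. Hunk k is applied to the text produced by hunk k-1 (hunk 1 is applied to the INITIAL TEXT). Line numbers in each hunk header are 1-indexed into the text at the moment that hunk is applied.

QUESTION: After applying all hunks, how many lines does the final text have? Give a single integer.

Answer: 7

Derivation:
Hunk 1: at line 2 remove [holfr,lof,esqao] add [qpn,fosp,kcbq] -> 8 lines: izgbn dasqc ujj qpn fosp kcbq uiqfc swnw
Hunk 2: at line 2 remove [qpn,fosp] add [tit,qffmy] -> 8 lines: izgbn dasqc ujj tit qffmy kcbq uiqfc swnw
Hunk 3: at line 2 remove [tit,qffmy,kcbq] add [bbqr,udfyq] -> 7 lines: izgbn dasqc ujj bbqr udfyq uiqfc swnw
Hunk 4: at line 2 remove [ujj,bbqr,udfyq] add [yompd] -> 5 lines: izgbn dasqc yompd uiqfc swnw
Hunk 5: at line 1 remove [yompd] add [dbknm,ccls,njx] -> 7 lines: izgbn dasqc dbknm ccls njx uiqfc swnw
Final line count: 7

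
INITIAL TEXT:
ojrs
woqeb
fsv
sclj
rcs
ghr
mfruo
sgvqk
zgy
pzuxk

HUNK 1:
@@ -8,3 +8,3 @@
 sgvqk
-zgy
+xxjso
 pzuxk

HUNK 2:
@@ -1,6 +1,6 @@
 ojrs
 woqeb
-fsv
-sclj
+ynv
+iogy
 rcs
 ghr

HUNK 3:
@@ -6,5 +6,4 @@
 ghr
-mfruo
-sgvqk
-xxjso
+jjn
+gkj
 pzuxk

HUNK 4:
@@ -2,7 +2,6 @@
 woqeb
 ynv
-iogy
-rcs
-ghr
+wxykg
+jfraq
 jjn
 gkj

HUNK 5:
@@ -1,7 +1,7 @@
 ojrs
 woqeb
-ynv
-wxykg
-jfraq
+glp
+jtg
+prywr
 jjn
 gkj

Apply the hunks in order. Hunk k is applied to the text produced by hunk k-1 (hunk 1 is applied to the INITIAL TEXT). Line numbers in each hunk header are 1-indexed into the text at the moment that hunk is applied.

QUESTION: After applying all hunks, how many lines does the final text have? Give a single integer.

Hunk 1: at line 8 remove [zgy] add [xxjso] -> 10 lines: ojrs woqeb fsv sclj rcs ghr mfruo sgvqk xxjso pzuxk
Hunk 2: at line 1 remove [fsv,sclj] add [ynv,iogy] -> 10 lines: ojrs woqeb ynv iogy rcs ghr mfruo sgvqk xxjso pzuxk
Hunk 3: at line 6 remove [mfruo,sgvqk,xxjso] add [jjn,gkj] -> 9 lines: ojrs woqeb ynv iogy rcs ghr jjn gkj pzuxk
Hunk 4: at line 2 remove [iogy,rcs,ghr] add [wxykg,jfraq] -> 8 lines: ojrs woqeb ynv wxykg jfraq jjn gkj pzuxk
Hunk 5: at line 1 remove [ynv,wxykg,jfraq] add [glp,jtg,prywr] -> 8 lines: ojrs woqeb glp jtg prywr jjn gkj pzuxk
Final line count: 8

Answer: 8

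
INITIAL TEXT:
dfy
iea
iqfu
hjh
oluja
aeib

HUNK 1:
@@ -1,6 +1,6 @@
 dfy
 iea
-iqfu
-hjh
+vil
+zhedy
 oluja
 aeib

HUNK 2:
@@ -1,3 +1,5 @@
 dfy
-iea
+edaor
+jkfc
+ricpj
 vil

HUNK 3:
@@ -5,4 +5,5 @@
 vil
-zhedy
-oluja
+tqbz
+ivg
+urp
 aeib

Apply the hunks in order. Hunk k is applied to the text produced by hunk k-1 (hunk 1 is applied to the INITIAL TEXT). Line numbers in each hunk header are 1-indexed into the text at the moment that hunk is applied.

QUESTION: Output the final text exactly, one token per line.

Answer: dfy
edaor
jkfc
ricpj
vil
tqbz
ivg
urp
aeib

Derivation:
Hunk 1: at line 1 remove [iqfu,hjh] add [vil,zhedy] -> 6 lines: dfy iea vil zhedy oluja aeib
Hunk 2: at line 1 remove [iea] add [edaor,jkfc,ricpj] -> 8 lines: dfy edaor jkfc ricpj vil zhedy oluja aeib
Hunk 3: at line 5 remove [zhedy,oluja] add [tqbz,ivg,urp] -> 9 lines: dfy edaor jkfc ricpj vil tqbz ivg urp aeib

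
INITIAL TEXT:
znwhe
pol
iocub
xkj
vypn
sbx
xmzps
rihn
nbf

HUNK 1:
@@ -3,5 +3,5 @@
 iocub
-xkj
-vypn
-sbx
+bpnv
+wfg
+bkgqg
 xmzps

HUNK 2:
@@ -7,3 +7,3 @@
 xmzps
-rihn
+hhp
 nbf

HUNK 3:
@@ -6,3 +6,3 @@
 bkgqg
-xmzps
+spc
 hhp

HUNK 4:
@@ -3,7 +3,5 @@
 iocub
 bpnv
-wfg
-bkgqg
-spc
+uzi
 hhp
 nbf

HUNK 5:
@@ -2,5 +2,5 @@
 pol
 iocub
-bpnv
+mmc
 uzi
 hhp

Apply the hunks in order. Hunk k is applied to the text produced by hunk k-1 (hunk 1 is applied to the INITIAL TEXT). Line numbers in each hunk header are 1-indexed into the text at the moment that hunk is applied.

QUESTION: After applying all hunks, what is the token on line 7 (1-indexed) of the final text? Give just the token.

Hunk 1: at line 3 remove [xkj,vypn,sbx] add [bpnv,wfg,bkgqg] -> 9 lines: znwhe pol iocub bpnv wfg bkgqg xmzps rihn nbf
Hunk 2: at line 7 remove [rihn] add [hhp] -> 9 lines: znwhe pol iocub bpnv wfg bkgqg xmzps hhp nbf
Hunk 3: at line 6 remove [xmzps] add [spc] -> 9 lines: znwhe pol iocub bpnv wfg bkgqg spc hhp nbf
Hunk 4: at line 3 remove [wfg,bkgqg,spc] add [uzi] -> 7 lines: znwhe pol iocub bpnv uzi hhp nbf
Hunk 5: at line 2 remove [bpnv] add [mmc] -> 7 lines: znwhe pol iocub mmc uzi hhp nbf
Final line 7: nbf

Answer: nbf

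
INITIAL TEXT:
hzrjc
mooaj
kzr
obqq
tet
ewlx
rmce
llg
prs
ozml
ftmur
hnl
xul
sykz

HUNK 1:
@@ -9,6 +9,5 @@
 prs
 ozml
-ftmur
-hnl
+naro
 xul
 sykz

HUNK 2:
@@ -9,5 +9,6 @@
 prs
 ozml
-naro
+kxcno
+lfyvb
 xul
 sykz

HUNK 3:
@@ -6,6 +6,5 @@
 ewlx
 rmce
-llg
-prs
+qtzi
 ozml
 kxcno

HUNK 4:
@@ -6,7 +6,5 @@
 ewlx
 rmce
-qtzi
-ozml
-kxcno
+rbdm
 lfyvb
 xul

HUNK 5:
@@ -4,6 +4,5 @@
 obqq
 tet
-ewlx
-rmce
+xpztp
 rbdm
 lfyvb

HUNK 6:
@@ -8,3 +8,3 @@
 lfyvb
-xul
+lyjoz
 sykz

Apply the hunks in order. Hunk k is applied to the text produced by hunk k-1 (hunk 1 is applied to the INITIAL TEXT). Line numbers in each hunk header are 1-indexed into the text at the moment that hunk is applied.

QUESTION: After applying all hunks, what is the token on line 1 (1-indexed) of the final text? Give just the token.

Answer: hzrjc

Derivation:
Hunk 1: at line 9 remove [ftmur,hnl] add [naro] -> 13 lines: hzrjc mooaj kzr obqq tet ewlx rmce llg prs ozml naro xul sykz
Hunk 2: at line 9 remove [naro] add [kxcno,lfyvb] -> 14 lines: hzrjc mooaj kzr obqq tet ewlx rmce llg prs ozml kxcno lfyvb xul sykz
Hunk 3: at line 6 remove [llg,prs] add [qtzi] -> 13 lines: hzrjc mooaj kzr obqq tet ewlx rmce qtzi ozml kxcno lfyvb xul sykz
Hunk 4: at line 6 remove [qtzi,ozml,kxcno] add [rbdm] -> 11 lines: hzrjc mooaj kzr obqq tet ewlx rmce rbdm lfyvb xul sykz
Hunk 5: at line 4 remove [ewlx,rmce] add [xpztp] -> 10 lines: hzrjc mooaj kzr obqq tet xpztp rbdm lfyvb xul sykz
Hunk 6: at line 8 remove [xul] add [lyjoz] -> 10 lines: hzrjc mooaj kzr obqq tet xpztp rbdm lfyvb lyjoz sykz
Final line 1: hzrjc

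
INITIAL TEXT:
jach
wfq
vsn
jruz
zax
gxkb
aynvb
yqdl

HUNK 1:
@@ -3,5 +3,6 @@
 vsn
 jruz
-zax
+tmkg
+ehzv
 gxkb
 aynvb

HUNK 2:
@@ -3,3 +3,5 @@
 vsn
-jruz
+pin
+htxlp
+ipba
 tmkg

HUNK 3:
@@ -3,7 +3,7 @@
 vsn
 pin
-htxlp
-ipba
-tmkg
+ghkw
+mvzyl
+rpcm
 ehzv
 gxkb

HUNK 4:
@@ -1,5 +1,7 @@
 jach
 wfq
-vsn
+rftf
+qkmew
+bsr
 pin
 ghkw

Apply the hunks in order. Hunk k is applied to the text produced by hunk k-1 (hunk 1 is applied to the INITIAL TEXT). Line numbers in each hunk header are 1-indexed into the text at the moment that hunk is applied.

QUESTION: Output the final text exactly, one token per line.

Hunk 1: at line 3 remove [zax] add [tmkg,ehzv] -> 9 lines: jach wfq vsn jruz tmkg ehzv gxkb aynvb yqdl
Hunk 2: at line 3 remove [jruz] add [pin,htxlp,ipba] -> 11 lines: jach wfq vsn pin htxlp ipba tmkg ehzv gxkb aynvb yqdl
Hunk 3: at line 3 remove [htxlp,ipba,tmkg] add [ghkw,mvzyl,rpcm] -> 11 lines: jach wfq vsn pin ghkw mvzyl rpcm ehzv gxkb aynvb yqdl
Hunk 4: at line 1 remove [vsn] add [rftf,qkmew,bsr] -> 13 lines: jach wfq rftf qkmew bsr pin ghkw mvzyl rpcm ehzv gxkb aynvb yqdl

Answer: jach
wfq
rftf
qkmew
bsr
pin
ghkw
mvzyl
rpcm
ehzv
gxkb
aynvb
yqdl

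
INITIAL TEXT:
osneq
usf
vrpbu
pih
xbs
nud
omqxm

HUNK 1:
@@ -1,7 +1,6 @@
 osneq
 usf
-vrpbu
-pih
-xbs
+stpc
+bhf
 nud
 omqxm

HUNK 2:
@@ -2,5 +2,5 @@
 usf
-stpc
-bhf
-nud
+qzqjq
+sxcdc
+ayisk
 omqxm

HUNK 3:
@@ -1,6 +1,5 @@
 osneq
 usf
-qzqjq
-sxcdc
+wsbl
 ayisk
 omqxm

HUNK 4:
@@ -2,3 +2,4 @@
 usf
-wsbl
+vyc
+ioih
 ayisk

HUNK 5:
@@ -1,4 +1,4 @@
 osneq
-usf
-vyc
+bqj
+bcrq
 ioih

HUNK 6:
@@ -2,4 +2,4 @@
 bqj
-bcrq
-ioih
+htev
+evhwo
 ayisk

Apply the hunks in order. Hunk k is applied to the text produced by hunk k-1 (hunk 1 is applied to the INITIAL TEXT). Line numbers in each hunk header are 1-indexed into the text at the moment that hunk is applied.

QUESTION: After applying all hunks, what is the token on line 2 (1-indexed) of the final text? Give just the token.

Answer: bqj

Derivation:
Hunk 1: at line 1 remove [vrpbu,pih,xbs] add [stpc,bhf] -> 6 lines: osneq usf stpc bhf nud omqxm
Hunk 2: at line 2 remove [stpc,bhf,nud] add [qzqjq,sxcdc,ayisk] -> 6 lines: osneq usf qzqjq sxcdc ayisk omqxm
Hunk 3: at line 1 remove [qzqjq,sxcdc] add [wsbl] -> 5 lines: osneq usf wsbl ayisk omqxm
Hunk 4: at line 2 remove [wsbl] add [vyc,ioih] -> 6 lines: osneq usf vyc ioih ayisk omqxm
Hunk 5: at line 1 remove [usf,vyc] add [bqj,bcrq] -> 6 lines: osneq bqj bcrq ioih ayisk omqxm
Hunk 6: at line 2 remove [bcrq,ioih] add [htev,evhwo] -> 6 lines: osneq bqj htev evhwo ayisk omqxm
Final line 2: bqj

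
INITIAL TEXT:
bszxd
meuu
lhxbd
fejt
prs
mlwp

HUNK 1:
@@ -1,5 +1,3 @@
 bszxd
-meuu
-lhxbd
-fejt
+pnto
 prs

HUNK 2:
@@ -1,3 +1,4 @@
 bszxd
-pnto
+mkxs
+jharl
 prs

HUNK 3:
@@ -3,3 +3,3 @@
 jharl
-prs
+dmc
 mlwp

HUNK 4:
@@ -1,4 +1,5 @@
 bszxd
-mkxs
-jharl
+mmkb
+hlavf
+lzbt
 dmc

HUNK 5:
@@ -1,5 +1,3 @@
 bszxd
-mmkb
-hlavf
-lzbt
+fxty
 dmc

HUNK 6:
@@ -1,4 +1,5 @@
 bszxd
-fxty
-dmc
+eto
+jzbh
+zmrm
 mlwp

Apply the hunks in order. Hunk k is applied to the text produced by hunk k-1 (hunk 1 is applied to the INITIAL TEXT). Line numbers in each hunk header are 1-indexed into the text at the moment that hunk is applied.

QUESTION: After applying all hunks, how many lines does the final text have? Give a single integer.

Answer: 5

Derivation:
Hunk 1: at line 1 remove [meuu,lhxbd,fejt] add [pnto] -> 4 lines: bszxd pnto prs mlwp
Hunk 2: at line 1 remove [pnto] add [mkxs,jharl] -> 5 lines: bszxd mkxs jharl prs mlwp
Hunk 3: at line 3 remove [prs] add [dmc] -> 5 lines: bszxd mkxs jharl dmc mlwp
Hunk 4: at line 1 remove [mkxs,jharl] add [mmkb,hlavf,lzbt] -> 6 lines: bszxd mmkb hlavf lzbt dmc mlwp
Hunk 5: at line 1 remove [mmkb,hlavf,lzbt] add [fxty] -> 4 lines: bszxd fxty dmc mlwp
Hunk 6: at line 1 remove [fxty,dmc] add [eto,jzbh,zmrm] -> 5 lines: bszxd eto jzbh zmrm mlwp
Final line count: 5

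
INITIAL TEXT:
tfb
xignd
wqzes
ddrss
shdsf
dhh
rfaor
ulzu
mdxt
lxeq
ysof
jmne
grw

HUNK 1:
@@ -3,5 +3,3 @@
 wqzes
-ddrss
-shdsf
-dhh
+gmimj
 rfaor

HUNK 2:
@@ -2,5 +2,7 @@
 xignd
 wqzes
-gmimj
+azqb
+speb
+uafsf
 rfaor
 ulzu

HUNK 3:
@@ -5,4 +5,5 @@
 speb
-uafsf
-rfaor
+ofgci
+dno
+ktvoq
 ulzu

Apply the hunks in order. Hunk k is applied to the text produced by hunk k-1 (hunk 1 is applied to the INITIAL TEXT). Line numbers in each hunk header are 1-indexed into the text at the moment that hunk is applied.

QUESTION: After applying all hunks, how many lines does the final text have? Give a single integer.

Hunk 1: at line 3 remove [ddrss,shdsf,dhh] add [gmimj] -> 11 lines: tfb xignd wqzes gmimj rfaor ulzu mdxt lxeq ysof jmne grw
Hunk 2: at line 2 remove [gmimj] add [azqb,speb,uafsf] -> 13 lines: tfb xignd wqzes azqb speb uafsf rfaor ulzu mdxt lxeq ysof jmne grw
Hunk 3: at line 5 remove [uafsf,rfaor] add [ofgci,dno,ktvoq] -> 14 lines: tfb xignd wqzes azqb speb ofgci dno ktvoq ulzu mdxt lxeq ysof jmne grw
Final line count: 14

Answer: 14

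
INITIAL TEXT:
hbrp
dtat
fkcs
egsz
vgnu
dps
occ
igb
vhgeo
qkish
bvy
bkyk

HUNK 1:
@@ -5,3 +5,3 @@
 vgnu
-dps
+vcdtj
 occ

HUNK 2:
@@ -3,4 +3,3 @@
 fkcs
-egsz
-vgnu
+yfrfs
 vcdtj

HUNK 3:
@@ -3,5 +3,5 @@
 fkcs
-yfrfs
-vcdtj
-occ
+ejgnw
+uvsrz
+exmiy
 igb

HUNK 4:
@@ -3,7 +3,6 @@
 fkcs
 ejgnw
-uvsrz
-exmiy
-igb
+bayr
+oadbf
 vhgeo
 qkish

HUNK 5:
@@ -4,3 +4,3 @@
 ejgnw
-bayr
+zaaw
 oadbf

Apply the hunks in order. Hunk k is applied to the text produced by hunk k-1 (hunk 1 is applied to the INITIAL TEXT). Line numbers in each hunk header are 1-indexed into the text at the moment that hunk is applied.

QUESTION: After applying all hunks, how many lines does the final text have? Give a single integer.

Answer: 10

Derivation:
Hunk 1: at line 5 remove [dps] add [vcdtj] -> 12 lines: hbrp dtat fkcs egsz vgnu vcdtj occ igb vhgeo qkish bvy bkyk
Hunk 2: at line 3 remove [egsz,vgnu] add [yfrfs] -> 11 lines: hbrp dtat fkcs yfrfs vcdtj occ igb vhgeo qkish bvy bkyk
Hunk 3: at line 3 remove [yfrfs,vcdtj,occ] add [ejgnw,uvsrz,exmiy] -> 11 lines: hbrp dtat fkcs ejgnw uvsrz exmiy igb vhgeo qkish bvy bkyk
Hunk 4: at line 3 remove [uvsrz,exmiy,igb] add [bayr,oadbf] -> 10 lines: hbrp dtat fkcs ejgnw bayr oadbf vhgeo qkish bvy bkyk
Hunk 5: at line 4 remove [bayr] add [zaaw] -> 10 lines: hbrp dtat fkcs ejgnw zaaw oadbf vhgeo qkish bvy bkyk
Final line count: 10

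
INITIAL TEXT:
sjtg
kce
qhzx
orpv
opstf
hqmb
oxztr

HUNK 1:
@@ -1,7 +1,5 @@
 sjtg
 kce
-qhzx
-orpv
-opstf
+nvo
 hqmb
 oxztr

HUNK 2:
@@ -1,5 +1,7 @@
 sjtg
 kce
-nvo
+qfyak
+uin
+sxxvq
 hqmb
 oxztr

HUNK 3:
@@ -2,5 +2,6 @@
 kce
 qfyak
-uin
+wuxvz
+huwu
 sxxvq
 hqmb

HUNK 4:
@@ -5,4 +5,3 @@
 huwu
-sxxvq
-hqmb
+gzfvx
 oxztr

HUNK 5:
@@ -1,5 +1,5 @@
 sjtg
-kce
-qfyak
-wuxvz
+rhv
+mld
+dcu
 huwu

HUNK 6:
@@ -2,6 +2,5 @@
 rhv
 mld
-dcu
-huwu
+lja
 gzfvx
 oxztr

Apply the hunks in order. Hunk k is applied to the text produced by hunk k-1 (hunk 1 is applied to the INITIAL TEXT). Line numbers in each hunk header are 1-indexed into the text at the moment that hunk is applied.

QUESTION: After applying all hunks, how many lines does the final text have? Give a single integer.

Hunk 1: at line 1 remove [qhzx,orpv,opstf] add [nvo] -> 5 lines: sjtg kce nvo hqmb oxztr
Hunk 2: at line 1 remove [nvo] add [qfyak,uin,sxxvq] -> 7 lines: sjtg kce qfyak uin sxxvq hqmb oxztr
Hunk 3: at line 2 remove [uin] add [wuxvz,huwu] -> 8 lines: sjtg kce qfyak wuxvz huwu sxxvq hqmb oxztr
Hunk 4: at line 5 remove [sxxvq,hqmb] add [gzfvx] -> 7 lines: sjtg kce qfyak wuxvz huwu gzfvx oxztr
Hunk 5: at line 1 remove [kce,qfyak,wuxvz] add [rhv,mld,dcu] -> 7 lines: sjtg rhv mld dcu huwu gzfvx oxztr
Hunk 6: at line 2 remove [dcu,huwu] add [lja] -> 6 lines: sjtg rhv mld lja gzfvx oxztr
Final line count: 6

Answer: 6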